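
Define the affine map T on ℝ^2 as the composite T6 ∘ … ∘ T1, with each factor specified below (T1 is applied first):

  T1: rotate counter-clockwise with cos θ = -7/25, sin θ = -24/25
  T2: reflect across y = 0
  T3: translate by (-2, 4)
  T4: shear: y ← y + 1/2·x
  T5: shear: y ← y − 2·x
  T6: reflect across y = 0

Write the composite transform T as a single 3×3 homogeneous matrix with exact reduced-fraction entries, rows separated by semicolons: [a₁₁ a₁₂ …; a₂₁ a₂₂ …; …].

T1 = [-7/25 24/25 0; -24/25 -7/25 0; 0 0 1]
T2·T1 = [-7/25 24/25 0; 24/25 7/25 0; 0 0 1]
T3·…·T1 = [-7/25 24/25 -2; 24/25 7/25 4; 0 0 1]
T4·…·T1 = [-7/25 24/25 -2; 41/50 19/25 3; 0 0 1]
T5·…·T1 = [-7/25 24/25 -2; 69/50 -29/25 7; 0 0 1]
T6·…·T1 = [-7/25 24/25 -2; -69/50 29/25 -7; 0 0 1]

T = [-7/25 24/25 -2; -69/50 29/25 -7; 0 0 1]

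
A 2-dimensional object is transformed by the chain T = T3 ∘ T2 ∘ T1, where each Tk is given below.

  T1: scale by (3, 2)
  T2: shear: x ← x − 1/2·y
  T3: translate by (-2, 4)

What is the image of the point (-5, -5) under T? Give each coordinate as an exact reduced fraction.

T1 scale by (3, 2): (-5, -5) → (-15, -10)
T2 shear: x ← x − 1/2·y: (-15, -10) → (-10, -10)
T3 translate by (-2, 4): (-10, -10) → (-12, -6)

T(p) = (-12, -6)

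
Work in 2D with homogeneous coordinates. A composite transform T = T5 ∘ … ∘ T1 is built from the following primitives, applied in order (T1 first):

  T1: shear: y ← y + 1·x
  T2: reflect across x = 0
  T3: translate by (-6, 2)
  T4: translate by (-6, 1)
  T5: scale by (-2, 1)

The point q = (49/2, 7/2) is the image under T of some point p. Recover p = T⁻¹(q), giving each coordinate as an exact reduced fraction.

T1 = [1 0 0; 1 1 0; 0 0 1]
T2·T1 = [-1 0 0; 1 1 0; 0 0 1]
T3·…·T1 = [-1 0 -6; 1 1 2; 0 0 1]
T4·…·T1 = [-1 0 -12; 1 1 3; 0 0 1]
T5·…·T1 = [2 0 24; 1 1 3; 0 0 1]
det M = 2; M⁻¹ = [1/2 0 -12; -1/2 1 9; 0 0 1]
M⁻¹ · (49/2, 7/2)ᵀ = (1/4, 1/4)ᵀ

p = (1/4, 1/4)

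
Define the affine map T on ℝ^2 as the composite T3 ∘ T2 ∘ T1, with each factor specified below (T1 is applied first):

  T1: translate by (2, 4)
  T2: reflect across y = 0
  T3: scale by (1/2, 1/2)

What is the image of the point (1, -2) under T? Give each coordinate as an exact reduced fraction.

T1 translate by (2, 4): (1, -2) → (3, 2)
T2 reflect across y = 0: (3, 2) → (3, -2)
T3 scale by (1/2, 1/2): (3, -2) → (3/2, -1)

T(p) = (3/2, -1)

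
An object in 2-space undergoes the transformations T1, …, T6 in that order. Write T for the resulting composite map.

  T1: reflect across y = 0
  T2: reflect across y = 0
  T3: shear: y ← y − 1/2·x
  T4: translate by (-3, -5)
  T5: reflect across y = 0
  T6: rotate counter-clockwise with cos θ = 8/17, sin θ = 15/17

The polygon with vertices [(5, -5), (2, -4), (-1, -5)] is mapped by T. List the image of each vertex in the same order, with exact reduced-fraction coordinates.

image vertices: (-343/34, 130/17), (-158/17, 65/17), (-349/34, 16/17)

T1 reflect across y = 0: (5, -5) → (5, 5); (2, -4) → (2, 4); (-1, -5) → (-1, 5)
T2 reflect across y = 0: (5, 5) → (5, -5); (2, 4) → (2, -4); (-1, 5) → (-1, -5)
T3 shear: y ← y − 1/2·x: (5, -5) → (5, -15/2); (2, -4) → (2, -5); (-1, -5) → (-1, -9/2)
T4 translate by (-3, -5): (5, -15/2) → (2, -25/2); (2, -5) → (-1, -10); (-1, -9/2) → (-4, -19/2)
T5 reflect across y = 0: (2, -25/2) → (2, 25/2); (-1, -10) → (-1, 10); (-4, -19/2) → (-4, 19/2)
T6 rotate counter-clockwise with cos θ = 8/17, sin θ = 15/17: (2, 25/2) → (-343/34, 130/17); (-1, 10) → (-158/17, 65/17); (-4, 19/2) → (-349/34, 16/17)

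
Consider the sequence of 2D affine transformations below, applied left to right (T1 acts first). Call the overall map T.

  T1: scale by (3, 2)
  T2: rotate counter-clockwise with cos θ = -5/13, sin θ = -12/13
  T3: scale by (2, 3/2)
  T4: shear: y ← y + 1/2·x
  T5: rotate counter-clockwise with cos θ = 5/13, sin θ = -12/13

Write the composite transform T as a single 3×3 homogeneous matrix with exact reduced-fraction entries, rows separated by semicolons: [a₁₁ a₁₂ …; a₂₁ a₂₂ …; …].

T = [-978/169 348/169 0; 15/169 -531/169 0; 0 0 1]

T1 = [3 0 0; 0 2 0; 0 0 1]
T2·T1 = [-15/13 24/13 0; -36/13 -10/13 0; 0 0 1]
T3·…·T1 = [-30/13 48/13 0; -54/13 -15/13 0; 0 0 1]
T4·…·T1 = [-30/13 48/13 0; -69/13 9/13 0; 0 0 1]
T5·…·T1 = [-978/169 348/169 0; 15/169 -531/169 0; 0 0 1]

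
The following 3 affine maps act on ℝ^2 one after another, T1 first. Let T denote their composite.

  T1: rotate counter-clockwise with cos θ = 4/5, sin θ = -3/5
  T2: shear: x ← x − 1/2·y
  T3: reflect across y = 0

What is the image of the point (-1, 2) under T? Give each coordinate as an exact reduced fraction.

T1 rotate counter-clockwise with cos θ = 4/5, sin θ = -3/5: (-1, 2) → (2/5, 11/5)
T2 shear: x ← x − 1/2·y: (2/5, 11/5) → (-7/10, 11/5)
T3 reflect across y = 0: (-7/10, 11/5) → (-7/10, -11/5)

T(p) = (-7/10, -11/5)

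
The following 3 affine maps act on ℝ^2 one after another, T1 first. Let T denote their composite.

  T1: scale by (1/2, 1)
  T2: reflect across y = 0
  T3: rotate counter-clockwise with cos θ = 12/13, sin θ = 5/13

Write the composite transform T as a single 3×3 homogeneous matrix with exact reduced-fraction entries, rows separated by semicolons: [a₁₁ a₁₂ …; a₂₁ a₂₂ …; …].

T1 = [1/2 0 0; 0 1 0; 0 0 1]
T2·T1 = [1/2 0 0; 0 -1 0; 0 0 1]
T3·…·T1 = [6/13 5/13 0; 5/26 -12/13 0; 0 0 1]

T = [6/13 5/13 0; 5/26 -12/13 0; 0 0 1]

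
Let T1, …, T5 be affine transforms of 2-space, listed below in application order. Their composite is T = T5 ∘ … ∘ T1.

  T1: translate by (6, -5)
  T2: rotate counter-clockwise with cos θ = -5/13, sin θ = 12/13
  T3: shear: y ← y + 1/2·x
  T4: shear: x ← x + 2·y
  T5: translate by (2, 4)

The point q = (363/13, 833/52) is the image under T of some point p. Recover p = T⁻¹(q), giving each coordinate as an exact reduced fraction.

p = (7/2, -1)

T1 = [1 0 6; 0 1 -5; 0 0 1]
T2·T1 = [-5/13 -12/13 30/13; 12/13 -5/13 97/13; 0 0 1]
T3·…·T1 = [-5/13 -12/13 30/13; 19/26 -11/13 112/13; 0 0 1]
T4·…·T1 = [14/13 -34/13 254/13; 19/26 -11/13 112/13; 0 0 1]
T5·…·T1 = [14/13 -34/13 280/13; 19/26 -11/13 164/13; 0 0 1]
det M = 1; M⁻¹ = [-11/13 34/13 -192/13; -19/26 14/13 28/13; 0 0 1]
M⁻¹ · (363/13, 833/52)ᵀ = (7/2, -1)ᵀ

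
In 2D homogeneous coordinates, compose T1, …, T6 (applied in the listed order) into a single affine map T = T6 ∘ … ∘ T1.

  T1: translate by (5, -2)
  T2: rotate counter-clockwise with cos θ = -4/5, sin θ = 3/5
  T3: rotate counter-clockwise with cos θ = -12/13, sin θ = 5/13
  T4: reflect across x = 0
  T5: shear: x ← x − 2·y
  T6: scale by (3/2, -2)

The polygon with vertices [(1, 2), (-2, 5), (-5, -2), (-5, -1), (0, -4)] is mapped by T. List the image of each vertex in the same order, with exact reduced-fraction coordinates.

T1 translate by (5, -2): (1, 2) → (6, 0); (-2, 5) → (3, 3); (-5, -2) → (0, -4); (-5, -1) → (0, -3); (0, -4) → (5, -6)
T2 rotate counter-clockwise with cos θ = -4/5, sin θ = 3/5: (6, 0) → (-24/5, 18/5); (3, 3) → (-21/5, -3/5); (0, -4) → (12/5, 16/5); (0, -3) → (9/5, 12/5); (5, -6) → (-2/5, 39/5)
T3 rotate counter-clockwise with cos θ = -12/13, sin θ = 5/13: (-24/5, 18/5) → (198/65, -336/65); (-21/5, -3/5) → (267/65, -69/65); (12/5, 16/5) → (-224/65, -132/65); (9/5, 12/5) → (-168/65, -99/65); (-2/5, 39/5) → (-171/65, -478/65)
T4 reflect across x = 0: (198/65, -336/65) → (-198/65, -336/65); (267/65, -69/65) → (-267/65, -69/65); (-224/65, -132/65) → (224/65, -132/65); (-168/65, -99/65) → (168/65, -99/65); (-171/65, -478/65) → (171/65, -478/65)
T5 shear: x ← x − 2·y: (-198/65, -336/65) → (474/65, -336/65); (-267/65, -69/65) → (-129/65, -69/65); (224/65, -132/65) → (488/65, -132/65); (168/65, -99/65) → (366/65, -99/65); (171/65, -478/65) → (1127/65, -478/65)
T6 scale by (3/2, -2): (474/65, -336/65) → (711/65, 672/65); (-129/65, -69/65) → (-387/130, 138/65); (488/65, -132/65) → (732/65, 264/65); (366/65, -99/65) → (549/65, 198/65); (1127/65, -478/65) → (3381/130, 956/65)

image vertices: (711/65, 672/65), (-387/130, 138/65), (732/65, 264/65), (549/65, 198/65), (3381/130, 956/65)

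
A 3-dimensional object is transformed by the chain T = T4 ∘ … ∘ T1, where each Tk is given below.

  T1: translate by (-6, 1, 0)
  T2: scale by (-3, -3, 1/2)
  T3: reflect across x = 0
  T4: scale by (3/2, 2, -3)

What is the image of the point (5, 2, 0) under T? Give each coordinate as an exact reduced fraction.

T1 translate by (-6, 1, 0): (5, 2, 0) → (-1, 3, 0)
T2 scale by (-3, -3, 1/2): (-1, 3, 0) → (3, -9, 0)
T3 reflect across x = 0: (3, -9, 0) → (-3, -9, 0)
T4 scale by (3/2, 2, -3): (-3, -9, 0) → (-9/2, -18, 0)

T(p) = (-9/2, -18, 0)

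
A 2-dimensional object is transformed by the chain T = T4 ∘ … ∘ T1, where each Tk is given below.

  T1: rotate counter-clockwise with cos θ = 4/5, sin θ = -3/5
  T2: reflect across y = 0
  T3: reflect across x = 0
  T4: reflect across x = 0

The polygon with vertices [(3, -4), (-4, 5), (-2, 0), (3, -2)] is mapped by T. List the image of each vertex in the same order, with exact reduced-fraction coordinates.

image vertices: (0, 5), (-1/5, -32/5), (-8/5, -6/5), (6/5, 17/5)

T1 rotate counter-clockwise with cos θ = 4/5, sin θ = -3/5: (3, -4) → (0, -5); (-4, 5) → (-1/5, 32/5); (-2, 0) → (-8/5, 6/5); (3, -2) → (6/5, -17/5)
T2 reflect across y = 0: (0, -5) → (0, 5); (-1/5, 32/5) → (-1/5, -32/5); (-8/5, 6/5) → (-8/5, -6/5); (6/5, -17/5) → (6/5, 17/5)
T3 reflect across x = 0: (0, 5) → (0, 5); (-1/5, -32/5) → (1/5, -32/5); (-8/5, -6/5) → (8/5, -6/5); (6/5, 17/5) → (-6/5, 17/5)
T4 reflect across x = 0: (0, 5) → (0, 5); (1/5, -32/5) → (-1/5, -32/5); (8/5, -6/5) → (-8/5, -6/5); (-6/5, 17/5) → (6/5, 17/5)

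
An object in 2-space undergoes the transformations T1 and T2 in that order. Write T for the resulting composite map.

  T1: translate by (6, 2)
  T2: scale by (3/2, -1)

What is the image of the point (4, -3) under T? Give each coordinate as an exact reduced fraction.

T(p) = (15, 1)

T1 translate by (6, 2): (4, -3) → (10, -1)
T2 scale by (3/2, -1): (10, -1) → (15, 1)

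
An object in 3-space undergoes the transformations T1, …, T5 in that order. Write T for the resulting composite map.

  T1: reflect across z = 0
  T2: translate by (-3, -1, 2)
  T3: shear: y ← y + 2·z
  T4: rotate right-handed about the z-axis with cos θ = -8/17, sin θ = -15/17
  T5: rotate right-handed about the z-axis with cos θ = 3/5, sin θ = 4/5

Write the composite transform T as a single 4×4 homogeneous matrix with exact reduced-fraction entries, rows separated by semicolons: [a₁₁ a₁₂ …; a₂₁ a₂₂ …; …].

T = [36/85 77/85 -154/85 123/85; -77/85 36/85 -72/85 339/85; 0 0 -1 2; 0 0 0 1]

T1 = [1 0 0 0; 0 1 0 0; 0 0 -1 0; 0 0 0 1]
T2·T1 = [1 0 0 -3; 0 1 0 -1; 0 0 -1 2; 0 0 0 1]
T3·…·T1 = [1 0 0 -3; 0 1 -2 3; 0 0 -1 2; 0 0 0 1]
T4·…·T1 = [-8/17 15/17 -30/17 69/17; -15/17 -8/17 16/17 21/17; 0 0 -1 2; 0 0 0 1]
T5·…·T1 = [36/85 77/85 -154/85 123/85; -77/85 36/85 -72/85 339/85; 0 0 -1 2; 0 0 0 1]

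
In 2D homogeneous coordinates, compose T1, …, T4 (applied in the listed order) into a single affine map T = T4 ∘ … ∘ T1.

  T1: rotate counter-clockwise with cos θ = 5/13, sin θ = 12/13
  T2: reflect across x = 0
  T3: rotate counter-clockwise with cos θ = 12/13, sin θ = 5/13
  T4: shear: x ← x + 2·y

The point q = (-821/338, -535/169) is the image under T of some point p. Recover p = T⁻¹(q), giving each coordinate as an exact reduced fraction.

T1 = [5/13 -12/13 0; 12/13 5/13 0; 0 0 1]
T2·T1 = [-5/13 12/13 0; 12/13 5/13 0; 0 0 1]
T3·…·T1 = [-120/169 119/169 0; 119/169 120/169 0; 0 0 1]
T4·…·T1 = [118/169 359/169 0; 119/169 120/169 0; 0 0 1]
det M = -1; M⁻¹ = [-120/169 359/169 0; 119/169 -118/169 0; 0 0 1]
M⁻¹ · (-821/338, -535/169)ᵀ = (-5, 1/2)ᵀ

p = (-5, 1/2)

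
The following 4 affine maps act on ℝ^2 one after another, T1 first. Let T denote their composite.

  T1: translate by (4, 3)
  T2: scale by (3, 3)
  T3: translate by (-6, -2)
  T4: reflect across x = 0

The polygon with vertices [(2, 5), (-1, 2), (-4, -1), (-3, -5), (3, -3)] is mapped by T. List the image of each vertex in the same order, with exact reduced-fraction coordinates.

image vertices: (-12, 22), (-3, 13), (6, 4), (3, -8), (-15, -2)

T1 translate by (4, 3): (2, 5) → (6, 8); (-1, 2) → (3, 5); (-4, -1) → (0, 2); (-3, -5) → (1, -2); (3, -3) → (7, 0)
T2 scale by (3, 3): (6, 8) → (18, 24); (3, 5) → (9, 15); (0, 2) → (0, 6); (1, -2) → (3, -6); (7, 0) → (21, 0)
T3 translate by (-6, -2): (18, 24) → (12, 22); (9, 15) → (3, 13); (0, 6) → (-6, 4); (3, -6) → (-3, -8); (21, 0) → (15, -2)
T4 reflect across x = 0: (12, 22) → (-12, 22); (3, 13) → (-3, 13); (-6, 4) → (6, 4); (-3, -8) → (3, -8); (15, -2) → (-15, -2)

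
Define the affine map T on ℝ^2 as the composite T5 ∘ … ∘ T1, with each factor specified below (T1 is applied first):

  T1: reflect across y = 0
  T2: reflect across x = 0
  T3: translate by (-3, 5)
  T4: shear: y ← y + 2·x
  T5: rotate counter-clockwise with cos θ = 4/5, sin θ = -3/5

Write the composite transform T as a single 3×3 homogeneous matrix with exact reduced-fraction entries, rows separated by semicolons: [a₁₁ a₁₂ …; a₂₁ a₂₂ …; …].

T = [-2 -3/5 -3; -1 -4/5 1; 0 0 1]

T1 = [1 0 0; 0 -1 0; 0 0 1]
T2·T1 = [-1 0 0; 0 -1 0; 0 0 1]
T3·…·T1 = [-1 0 -3; 0 -1 5; 0 0 1]
T4·…·T1 = [-1 0 -3; -2 -1 -1; 0 0 1]
T5·…·T1 = [-2 -3/5 -3; -1 -4/5 1; 0 0 1]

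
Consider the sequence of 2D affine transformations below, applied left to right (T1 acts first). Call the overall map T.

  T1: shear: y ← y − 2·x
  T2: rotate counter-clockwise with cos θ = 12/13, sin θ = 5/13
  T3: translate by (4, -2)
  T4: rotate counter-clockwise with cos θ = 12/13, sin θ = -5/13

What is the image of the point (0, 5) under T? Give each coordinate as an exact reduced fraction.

T1 shear: y ← y − 2·x: (0, 5) → (0, 5)
T2 rotate counter-clockwise with cos θ = 12/13, sin θ = 5/13: (0, 5) → (-25/13, 60/13)
T3 translate by (4, -2): (-25/13, 60/13) → (27/13, 34/13)
T4 rotate counter-clockwise with cos θ = 12/13, sin θ = -5/13: (27/13, 34/13) → (38/13, 21/13)

T(p) = (38/13, 21/13)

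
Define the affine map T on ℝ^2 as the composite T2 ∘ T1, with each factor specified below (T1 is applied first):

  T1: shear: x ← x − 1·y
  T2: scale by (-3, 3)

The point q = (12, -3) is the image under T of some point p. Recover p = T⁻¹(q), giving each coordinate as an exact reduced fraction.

T1 = [1 -1 0; 0 1 0; 0 0 1]
T2·T1 = [-3 3 0; 0 3 0; 0 0 1]
det M = -9; M⁻¹ = [-1/3 1/3 0; 0 1/3 0; 0 0 1]
M⁻¹ · (12, -3)ᵀ = (-5, -1)ᵀ

p = (-5, -1)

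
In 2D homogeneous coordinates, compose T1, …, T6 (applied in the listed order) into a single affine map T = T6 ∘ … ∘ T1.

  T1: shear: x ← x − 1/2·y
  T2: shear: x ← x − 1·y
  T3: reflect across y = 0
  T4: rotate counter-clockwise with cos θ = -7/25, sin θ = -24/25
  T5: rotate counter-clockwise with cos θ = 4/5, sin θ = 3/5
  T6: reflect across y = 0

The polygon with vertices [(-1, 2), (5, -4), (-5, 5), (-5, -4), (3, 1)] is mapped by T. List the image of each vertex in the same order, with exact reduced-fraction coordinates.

image vertices: (-82/25, -76/25), (952/125, 1111/125), (-227/25, -497/50), (512/125, -59/125), (-51/125, 439/250)

T1 shear: x ← x − 1/2·y: (-1, 2) → (-2, 2); (5, -4) → (7, -4); (-5, 5) → (-15/2, 5); (-5, -4) → (-3, -4); (3, 1) → (5/2, 1)
T2 shear: x ← x − 1·y: (-2, 2) → (-4, 2); (7, -4) → (11, -4); (-15/2, 5) → (-25/2, 5); (-3, -4) → (1, -4); (5/2, 1) → (3/2, 1)
T3 reflect across y = 0: (-4, 2) → (-4, -2); (11, -4) → (11, 4); (-25/2, 5) → (-25/2, -5); (1, -4) → (1, 4); (3/2, 1) → (3/2, -1)
T4 rotate counter-clockwise with cos θ = -7/25, sin θ = -24/25: (-4, -2) → (-4/5, 22/5); (11, 4) → (19/25, -292/25); (-25/2, -5) → (-13/10, 67/5); (1, 4) → (89/25, -52/25); (3/2, -1) → (-69/50, -29/25)
T5 rotate counter-clockwise with cos θ = 4/5, sin θ = 3/5: (-4/5, 22/5) → (-82/25, 76/25); (19/25, -292/25) → (952/125, -1111/125); (-13/10, 67/5) → (-227/25, 497/50); (89/25, -52/25) → (512/125, 59/125); (-69/50, -29/25) → (-51/125, -439/250)
T6 reflect across y = 0: (-82/25, 76/25) → (-82/25, -76/25); (952/125, -1111/125) → (952/125, 1111/125); (-227/25, 497/50) → (-227/25, -497/50); (512/125, 59/125) → (512/125, -59/125); (-51/125, -439/250) → (-51/125, 439/250)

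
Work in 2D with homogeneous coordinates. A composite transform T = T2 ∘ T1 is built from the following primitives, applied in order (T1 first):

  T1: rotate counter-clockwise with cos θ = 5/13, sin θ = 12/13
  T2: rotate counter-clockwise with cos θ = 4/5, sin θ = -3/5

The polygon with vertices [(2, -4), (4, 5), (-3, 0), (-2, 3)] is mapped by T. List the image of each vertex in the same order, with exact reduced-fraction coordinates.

T1 rotate counter-clockwise with cos θ = 5/13, sin θ = 12/13: (2, -4) → (58/13, 4/13); (4, 5) → (-40/13, 73/13); (-3, 0) → (-15/13, -36/13); (-2, 3) → (-46/13, -9/13)
T2 rotate counter-clockwise with cos θ = 4/5, sin θ = -3/5: (58/13, 4/13) → (244/65, -158/65); (-40/13, 73/13) → (59/65, 412/65); (-15/13, -36/13) → (-168/65, -99/65); (-46/13, -9/13) → (-211/65, 102/65)

image vertices: (244/65, -158/65), (59/65, 412/65), (-168/65, -99/65), (-211/65, 102/65)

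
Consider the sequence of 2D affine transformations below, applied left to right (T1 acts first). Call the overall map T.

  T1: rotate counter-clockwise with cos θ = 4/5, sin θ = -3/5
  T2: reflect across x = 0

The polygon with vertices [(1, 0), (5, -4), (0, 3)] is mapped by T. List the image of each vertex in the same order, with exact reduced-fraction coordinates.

image vertices: (-4/5, -3/5), (-8/5, -31/5), (-9/5, 12/5)

T1 rotate counter-clockwise with cos θ = 4/5, sin θ = -3/5: (1, 0) → (4/5, -3/5); (5, -4) → (8/5, -31/5); (0, 3) → (9/5, 12/5)
T2 reflect across x = 0: (4/5, -3/5) → (-4/5, -3/5); (8/5, -31/5) → (-8/5, -31/5); (9/5, 12/5) → (-9/5, 12/5)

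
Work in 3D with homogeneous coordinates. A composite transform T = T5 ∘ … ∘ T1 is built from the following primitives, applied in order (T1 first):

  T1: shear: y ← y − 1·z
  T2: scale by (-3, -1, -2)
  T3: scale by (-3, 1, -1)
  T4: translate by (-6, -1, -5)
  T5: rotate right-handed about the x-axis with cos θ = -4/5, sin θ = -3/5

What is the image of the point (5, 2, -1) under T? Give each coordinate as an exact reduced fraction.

T1 shear: y ← y − 1·z: (5, 2, -1) → (5, 3, -1)
T2 scale by (-3, -1, -2): (5, 3, -1) → (-15, -3, 2)
T3 scale by (-3, 1, -1): (-15, -3, 2) → (45, -3, -2)
T4 translate by (-6, -1, -5): (45, -3, -2) → (39, -4, -7)
T5 rotate right-handed about the x-axis with cos θ = -4/5, sin θ = -3/5: (39, -4, -7) → (39, -1, 8)

T(p) = (39, -1, 8)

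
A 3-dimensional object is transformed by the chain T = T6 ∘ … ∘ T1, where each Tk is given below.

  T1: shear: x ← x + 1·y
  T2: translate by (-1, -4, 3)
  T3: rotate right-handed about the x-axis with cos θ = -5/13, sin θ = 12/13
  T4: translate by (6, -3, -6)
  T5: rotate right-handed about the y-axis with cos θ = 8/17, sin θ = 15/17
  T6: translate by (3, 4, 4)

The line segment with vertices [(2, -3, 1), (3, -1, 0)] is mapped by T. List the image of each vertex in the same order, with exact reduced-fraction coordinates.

T1 shear: x ← x + 1·y: (2, -3, 1) → (-1, -3, 1); (3, -1, 0) → (2, -1, 0)
T2 translate by (-1, -4, 3): (-1, -3, 1) → (-2, -7, 4); (2, -1, 0) → (1, -5, 3)
T3 rotate right-handed about the x-axis with cos θ = -5/13, sin θ = 12/13: (-2, -7, 4) → (-2, -1, -8); (1, -5, 3) → (1, -11/13, -75/13)
T4 translate by (6, -3, -6): (-2, -1, -8) → (4, -4, -14); (1, -11/13, -75/13) → (7, -50/13, -153/13)
T5 rotate right-handed about the y-axis with cos θ = 8/17, sin θ = 15/17: (4, -4, -14) → (-178/17, -4, -172/17); (7, -50/13, -153/13) → (-1567/221, -50/13, -2589/221)
T6 translate by (3, 4, 4): (-178/17, -4, -172/17) → (-127/17, 0, -104/17); (-1567/221, -50/13, -2589/221) → (-904/221, 2/13, -1705/221)

image vertices: (-127/17, 0, -104/17), (-904/221, 2/13, -1705/221)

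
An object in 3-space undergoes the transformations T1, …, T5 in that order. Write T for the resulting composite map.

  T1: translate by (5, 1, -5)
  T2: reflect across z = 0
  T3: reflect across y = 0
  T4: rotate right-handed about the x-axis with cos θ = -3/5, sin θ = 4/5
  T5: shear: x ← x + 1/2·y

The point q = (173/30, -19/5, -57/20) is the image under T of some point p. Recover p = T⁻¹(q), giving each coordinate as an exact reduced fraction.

T1 = [1 0 0 5; 0 1 0 1; 0 0 1 -5; 0 0 0 1]
T2·T1 = [1 0 0 5; 0 1 0 1; 0 0 -1 5; 0 0 0 1]
T3·…·T1 = [1 0 0 5; 0 -1 0 -1; 0 0 -1 5; 0 0 0 1]
T4·…·T1 = [1 0 0 5; 0 3/5 4/5 -17/5; 0 -4/5 3/5 -19/5; 0 0 0 1]
T5·…·T1 = [1 3/10 2/5 33/10; 0 3/5 4/5 -17/5; 0 -4/5 3/5 -19/5; 0 0 0 1]
det M = 1; M⁻¹ = [1 -1/2 0 -5; 0 3/5 -4/5 -1; 0 4/5 3/5 5; 0 0 0 1]
M⁻¹ · (173/30, -19/5, -57/20)ᵀ = (8/3, -1, 1/4)ᵀ

p = (8/3, -1, 1/4)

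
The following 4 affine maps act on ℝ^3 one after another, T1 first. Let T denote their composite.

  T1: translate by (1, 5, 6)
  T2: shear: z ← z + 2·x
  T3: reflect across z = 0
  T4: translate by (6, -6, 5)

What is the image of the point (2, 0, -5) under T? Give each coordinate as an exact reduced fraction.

T(p) = (9, -1, -2)

T1 translate by (1, 5, 6): (2, 0, -5) → (3, 5, 1)
T2 shear: z ← z + 2·x: (3, 5, 1) → (3, 5, 7)
T3 reflect across z = 0: (3, 5, 7) → (3, 5, -7)
T4 translate by (6, -6, 5): (3, 5, -7) → (9, -1, -2)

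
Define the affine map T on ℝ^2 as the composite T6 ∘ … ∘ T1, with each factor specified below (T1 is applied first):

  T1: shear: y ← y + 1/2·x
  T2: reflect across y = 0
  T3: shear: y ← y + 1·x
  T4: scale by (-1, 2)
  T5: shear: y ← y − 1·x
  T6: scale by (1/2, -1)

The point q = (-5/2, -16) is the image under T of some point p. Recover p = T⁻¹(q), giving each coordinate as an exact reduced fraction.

T1 = [1 0 0; 1/2 1 0; 0 0 1]
T2·T1 = [1 0 0; -1/2 -1 0; 0 0 1]
T3·…·T1 = [1 0 0; 1/2 -1 0; 0 0 1]
T4·…·T1 = [-1 0 0; 1 -2 0; 0 0 1]
T5·…·T1 = [-1 0 0; 2 -2 0; 0 0 1]
T6·…·T1 = [-1/2 0 0; -2 2 0; 0 0 1]
det M = -1; M⁻¹ = [-2 0 0; -2 1/2 0; 0 0 1]
M⁻¹ · (-5/2, -16)ᵀ = (5, -3)ᵀ

p = (5, -3)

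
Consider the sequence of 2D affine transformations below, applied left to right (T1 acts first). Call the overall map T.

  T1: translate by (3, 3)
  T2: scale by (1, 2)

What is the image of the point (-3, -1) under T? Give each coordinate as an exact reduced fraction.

T(p) = (0, 4)

T1 translate by (3, 3): (-3, -1) → (0, 2)
T2 scale by (1, 2): (0, 2) → (0, 4)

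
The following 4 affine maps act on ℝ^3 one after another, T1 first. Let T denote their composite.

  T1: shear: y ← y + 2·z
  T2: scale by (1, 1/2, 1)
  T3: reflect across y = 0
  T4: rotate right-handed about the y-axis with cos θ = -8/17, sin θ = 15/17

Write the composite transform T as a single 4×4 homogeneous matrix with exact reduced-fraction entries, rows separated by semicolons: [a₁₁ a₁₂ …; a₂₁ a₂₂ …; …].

T1 = [1 0 0 0; 0 1 2 0; 0 0 1 0; 0 0 0 1]
T2·T1 = [1 0 0 0; 0 1/2 1 0; 0 0 1 0; 0 0 0 1]
T3·…·T1 = [1 0 0 0; 0 -1/2 -1 0; 0 0 1 0; 0 0 0 1]
T4·…·T1 = [-8/17 0 15/17 0; 0 -1/2 -1 0; -15/17 0 -8/17 0; 0 0 0 1]

T = [-8/17 0 15/17 0; 0 -1/2 -1 0; -15/17 0 -8/17 0; 0 0 0 1]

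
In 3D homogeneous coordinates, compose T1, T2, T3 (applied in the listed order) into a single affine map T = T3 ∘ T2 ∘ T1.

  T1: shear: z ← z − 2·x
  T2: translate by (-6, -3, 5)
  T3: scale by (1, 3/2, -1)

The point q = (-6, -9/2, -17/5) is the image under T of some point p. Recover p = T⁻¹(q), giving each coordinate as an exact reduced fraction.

p = (0, 0, -8/5)

T1 = [1 0 0 0; 0 1 0 0; -2 0 1 0; 0 0 0 1]
T2·T1 = [1 0 0 -6; 0 1 0 -3; -2 0 1 5; 0 0 0 1]
T3·…·T1 = [1 0 0 -6; 0 3/2 0 -9/2; 2 0 -1 -5; 0 0 0 1]
det M = -3/2; M⁻¹ = [1 0 0 6; 0 2/3 0 3; 2 0 -1 7; 0 0 0 1]
M⁻¹ · (-6, -9/2, -17/5)ᵀ = (0, 0, -8/5)ᵀ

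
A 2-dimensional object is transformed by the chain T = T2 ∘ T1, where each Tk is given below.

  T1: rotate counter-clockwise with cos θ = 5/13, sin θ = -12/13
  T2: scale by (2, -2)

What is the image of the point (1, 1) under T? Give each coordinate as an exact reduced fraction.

T1 rotate counter-clockwise with cos θ = 5/13, sin θ = -12/13: (1, 1) → (17/13, -7/13)
T2 scale by (2, -2): (17/13, -7/13) → (34/13, 14/13)

T(p) = (34/13, 14/13)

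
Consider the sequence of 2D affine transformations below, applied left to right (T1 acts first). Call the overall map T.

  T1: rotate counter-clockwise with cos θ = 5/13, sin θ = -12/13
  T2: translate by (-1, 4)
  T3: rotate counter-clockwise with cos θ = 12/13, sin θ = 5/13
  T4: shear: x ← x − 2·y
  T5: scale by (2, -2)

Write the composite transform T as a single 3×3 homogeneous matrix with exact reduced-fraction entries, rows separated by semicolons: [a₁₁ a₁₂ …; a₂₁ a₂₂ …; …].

T = [716/169 -242/169 -236/13; 238/169 -240/169 -86/13; 0 0 1]

T1 = [5/13 12/13 0; -12/13 5/13 0; 0 0 1]
T2·T1 = [5/13 12/13 -1; -12/13 5/13 4; 0 0 1]
T3·…·T1 = [120/169 119/169 -32/13; -119/169 120/169 43/13; 0 0 1]
T4·…·T1 = [358/169 -121/169 -118/13; -119/169 120/169 43/13; 0 0 1]
T5·…·T1 = [716/169 -242/169 -236/13; 238/169 -240/169 -86/13; 0 0 1]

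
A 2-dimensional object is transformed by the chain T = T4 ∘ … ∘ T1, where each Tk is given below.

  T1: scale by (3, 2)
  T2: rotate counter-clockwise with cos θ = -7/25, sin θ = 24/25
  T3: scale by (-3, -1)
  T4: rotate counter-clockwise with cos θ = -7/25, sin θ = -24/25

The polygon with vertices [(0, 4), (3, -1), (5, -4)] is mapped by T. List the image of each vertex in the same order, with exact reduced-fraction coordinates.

image vertices: (-2688/625, -14216/625), (-1167/125, 106/125), (-8157/625, 9176/625)

T1 scale by (3, 2): (0, 4) → (0, 8); (3, -1) → (9, -2); (5, -4) → (15, -8)
T2 rotate counter-clockwise with cos θ = -7/25, sin θ = 24/25: (0, 8) → (-192/25, -56/25); (9, -2) → (-3/5, 46/5); (15, -8) → (87/25, 416/25)
T3 scale by (-3, -1): (-192/25, -56/25) → (576/25, 56/25); (-3/5, 46/5) → (9/5, -46/5); (87/25, 416/25) → (-261/25, -416/25)
T4 rotate counter-clockwise with cos θ = -7/25, sin θ = -24/25: (576/25, 56/25) → (-2688/625, -14216/625); (9/5, -46/5) → (-1167/125, 106/125); (-261/25, -416/25) → (-8157/625, 9176/625)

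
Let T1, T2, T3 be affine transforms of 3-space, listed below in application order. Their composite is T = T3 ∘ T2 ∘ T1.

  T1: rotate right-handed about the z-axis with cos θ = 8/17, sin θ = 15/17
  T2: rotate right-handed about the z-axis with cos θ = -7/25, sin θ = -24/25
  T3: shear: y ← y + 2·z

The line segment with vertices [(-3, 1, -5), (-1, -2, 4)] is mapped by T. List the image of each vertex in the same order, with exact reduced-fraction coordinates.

image vertices: (-123/85, -611/85, -5), (-898/425, 3089/425, 4)

T1 rotate right-handed about the z-axis with cos θ = 8/17, sin θ = 15/17: (-3, 1, -5) → (-39/17, -37/17, -5); (-1, -2, 4) → (22/17, -31/17, 4)
T2 rotate right-handed about the z-axis with cos θ = -7/25, sin θ = -24/25: (-39/17, -37/17, -5) → (-123/85, 239/85, -5); (22/17, -31/17, 4) → (-898/425, -311/425, 4)
T3 shear: y ← y + 2·z: (-123/85, 239/85, -5) → (-123/85, -611/85, -5); (-898/425, -311/425, 4) → (-898/425, 3089/425, 4)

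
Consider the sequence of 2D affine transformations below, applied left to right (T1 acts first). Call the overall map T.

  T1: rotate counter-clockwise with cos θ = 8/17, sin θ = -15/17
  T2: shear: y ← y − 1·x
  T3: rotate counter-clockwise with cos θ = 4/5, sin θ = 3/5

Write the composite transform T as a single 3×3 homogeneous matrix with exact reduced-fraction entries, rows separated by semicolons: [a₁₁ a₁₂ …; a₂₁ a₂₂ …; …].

T = [101/85 81/85 0; -4/5 1/5 0; 0 0 1]

T1 = [8/17 15/17 0; -15/17 8/17 0; 0 0 1]
T2·T1 = [8/17 15/17 0; -23/17 -7/17 0; 0 0 1]
T3·…·T1 = [101/85 81/85 0; -4/5 1/5 0; 0 0 1]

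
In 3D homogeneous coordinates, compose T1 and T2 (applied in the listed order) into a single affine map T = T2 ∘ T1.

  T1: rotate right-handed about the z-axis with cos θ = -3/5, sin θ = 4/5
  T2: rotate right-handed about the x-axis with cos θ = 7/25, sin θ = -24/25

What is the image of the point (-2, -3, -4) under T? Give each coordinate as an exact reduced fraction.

T1 rotate right-handed about the z-axis with cos θ = -3/5, sin θ = 4/5: (-2, -3, -4) → (18/5, 1/5, -4)
T2 rotate right-handed about the x-axis with cos θ = 7/25, sin θ = -24/25: (18/5, 1/5, -4) → (18/5, -473/125, -164/125)

T(p) = (18/5, -473/125, -164/125)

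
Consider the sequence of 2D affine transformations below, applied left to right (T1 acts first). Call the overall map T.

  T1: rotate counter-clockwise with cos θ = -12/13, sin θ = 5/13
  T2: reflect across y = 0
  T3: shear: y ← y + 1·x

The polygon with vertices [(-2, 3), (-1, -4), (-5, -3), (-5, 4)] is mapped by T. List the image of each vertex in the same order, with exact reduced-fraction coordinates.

image vertices: (9/13, 55/13), (32/13, -11/13), (75/13, 64/13), (40/13, 113/13)

T1 rotate counter-clockwise with cos θ = -12/13, sin θ = 5/13: (-2, 3) → (9/13, -46/13); (-1, -4) → (32/13, 43/13); (-5, -3) → (75/13, 11/13); (-5, 4) → (40/13, -73/13)
T2 reflect across y = 0: (9/13, -46/13) → (9/13, 46/13); (32/13, 43/13) → (32/13, -43/13); (75/13, 11/13) → (75/13, -11/13); (40/13, -73/13) → (40/13, 73/13)
T3 shear: y ← y + 1·x: (9/13, 46/13) → (9/13, 55/13); (32/13, -43/13) → (32/13, -11/13); (75/13, -11/13) → (75/13, 64/13); (40/13, 73/13) → (40/13, 113/13)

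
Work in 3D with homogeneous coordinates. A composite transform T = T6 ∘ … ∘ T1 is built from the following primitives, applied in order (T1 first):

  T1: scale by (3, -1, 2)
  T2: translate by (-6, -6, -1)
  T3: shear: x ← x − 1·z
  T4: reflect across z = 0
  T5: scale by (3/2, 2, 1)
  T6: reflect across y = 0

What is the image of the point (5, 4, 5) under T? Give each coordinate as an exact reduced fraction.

T(p) = (0, 20, -9)

T1 scale by (3, -1, 2): (5, 4, 5) → (15, -4, 10)
T2 translate by (-6, -6, -1): (15, -4, 10) → (9, -10, 9)
T3 shear: x ← x − 1·z: (9, -10, 9) → (0, -10, 9)
T4 reflect across z = 0: (0, -10, 9) → (0, -10, -9)
T5 scale by (3/2, 2, 1): (0, -10, -9) → (0, -20, -9)
T6 reflect across y = 0: (0, -20, -9) → (0, 20, -9)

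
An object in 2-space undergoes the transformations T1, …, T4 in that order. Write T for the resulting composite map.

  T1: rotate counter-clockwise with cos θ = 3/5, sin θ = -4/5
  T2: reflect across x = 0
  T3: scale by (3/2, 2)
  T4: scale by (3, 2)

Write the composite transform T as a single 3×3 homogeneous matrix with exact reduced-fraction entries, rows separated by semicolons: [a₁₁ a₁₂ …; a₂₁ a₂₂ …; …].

T = [-27/10 -18/5 0; -16/5 12/5 0; 0 0 1]

T1 = [3/5 4/5 0; -4/5 3/5 0; 0 0 1]
T2·T1 = [-3/5 -4/5 0; -4/5 3/5 0; 0 0 1]
T3·…·T1 = [-9/10 -6/5 0; -8/5 6/5 0; 0 0 1]
T4·…·T1 = [-27/10 -18/5 0; -16/5 12/5 0; 0 0 1]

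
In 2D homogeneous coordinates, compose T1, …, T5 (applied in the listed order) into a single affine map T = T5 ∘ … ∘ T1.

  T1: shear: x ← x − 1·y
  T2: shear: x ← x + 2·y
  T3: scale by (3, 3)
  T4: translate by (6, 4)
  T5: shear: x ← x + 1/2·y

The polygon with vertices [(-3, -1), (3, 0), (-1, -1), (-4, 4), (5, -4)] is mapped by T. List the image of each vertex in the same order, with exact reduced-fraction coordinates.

T1 shear: x ← x − 1·y: (-3, -1) → (-2, -1); (3, 0) → (3, 0); (-1, -1) → (0, -1); (-4, 4) → (-8, 4); (5, -4) → (9, -4)
T2 shear: x ← x + 2·y: (-2, -1) → (-4, -1); (3, 0) → (3, 0); (0, -1) → (-2, -1); (-8, 4) → (0, 4); (9, -4) → (1, -4)
T3 scale by (3, 3): (-4, -1) → (-12, -3); (3, 0) → (9, 0); (-2, -1) → (-6, -3); (0, 4) → (0, 12); (1, -4) → (3, -12)
T4 translate by (6, 4): (-12, -3) → (-6, 1); (9, 0) → (15, 4); (-6, -3) → (0, 1); (0, 12) → (6, 16); (3, -12) → (9, -8)
T5 shear: x ← x + 1/2·y: (-6, 1) → (-11/2, 1); (15, 4) → (17, 4); (0, 1) → (1/2, 1); (6, 16) → (14, 16); (9, -8) → (5, -8)

image vertices: (-11/2, 1), (17, 4), (1/2, 1), (14, 16), (5, -8)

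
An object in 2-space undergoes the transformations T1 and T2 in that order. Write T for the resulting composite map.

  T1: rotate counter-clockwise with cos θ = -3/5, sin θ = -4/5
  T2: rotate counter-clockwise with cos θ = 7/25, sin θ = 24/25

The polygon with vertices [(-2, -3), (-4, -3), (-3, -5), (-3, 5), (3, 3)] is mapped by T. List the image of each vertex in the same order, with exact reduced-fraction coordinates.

image vertices: (-18/5, -1/5), (-24/5, 7/5), (-29/5, -3/5), (11/5, 27/5), (21/5, -3/5)

T1 rotate counter-clockwise with cos θ = -3/5, sin θ = -4/5: (-2, -3) → (-6/5, 17/5); (-4, -3) → (0, 5); (-3, -5) → (-11/5, 27/5); (-3, 5) → (29/5, -3/5); (3, 3) → (3/5, -21/5)
T2 rotate counter-clockwise with cos θ = 7/25, sin θ = 24/25: (-6/5, 17/5) → (-18/5, -1/5); (0, 5) → (-24/5, 7/5); (-11/5, 27/5) → (-29/5, -3/5); (29/5, -3/5) → (11/5, 27/5); (3/5, -21/5) → (21/5, -3/5)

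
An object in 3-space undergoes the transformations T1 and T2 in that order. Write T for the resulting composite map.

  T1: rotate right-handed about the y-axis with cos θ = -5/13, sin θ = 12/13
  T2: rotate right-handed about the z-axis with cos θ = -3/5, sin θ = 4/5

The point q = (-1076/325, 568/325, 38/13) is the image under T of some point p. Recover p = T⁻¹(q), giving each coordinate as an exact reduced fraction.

p = (-4, 8/5, 2)

T1 = [-5/13 0 12/13 0; 0 1 0 0; -12/13 0 -5/13 0; 0 0 0 1]
T2·T1 = [3/13 -4/5 -36/65 0; -4/13 -3/5 48/65 0; -12/13 0 -5/13 0; 0 0 0 1]
det M = 1; M⁻¹ = [3/13 -4/13 -12/13 0; -4/5 -3/5 0 0; -36/65 48/65 -5/13 0; 0 0 0 1]
M⁻¹ · (-1076/325, 568/325, 38/13)ᵀ = (-4, 8/5, 2)ᵀ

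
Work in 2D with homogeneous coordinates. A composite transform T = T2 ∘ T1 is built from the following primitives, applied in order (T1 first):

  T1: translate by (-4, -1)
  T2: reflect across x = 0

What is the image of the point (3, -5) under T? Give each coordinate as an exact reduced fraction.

T1 translate by (-4, -1): (3, -5) → (-1, -6)
T2 reflect across x = 0: (-1, -6) → (1, -6)

T(p) = (1, -6)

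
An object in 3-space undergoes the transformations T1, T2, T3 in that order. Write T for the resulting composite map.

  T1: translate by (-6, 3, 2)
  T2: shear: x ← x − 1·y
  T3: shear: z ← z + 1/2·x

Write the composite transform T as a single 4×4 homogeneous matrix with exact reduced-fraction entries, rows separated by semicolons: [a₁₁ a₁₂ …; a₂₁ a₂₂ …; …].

T = [1 -1 0 -9; 0 1 0 3; 1/2 -1/2 1 -5/2; 0 0 0 1]

T1 = [1 0 0 -6; 0 1 0 3; 0 0 1 2; 0 0 0 1]
T2·T1 = [1 -1 0 -9; 0 1 0 3; 0 0 1 2; 0 0 0 1]
T3·…·T1 = [1 -1 0 -9; 0 1 0 3; 1/2 -1/2 1 -5/2; 0 0 0 1]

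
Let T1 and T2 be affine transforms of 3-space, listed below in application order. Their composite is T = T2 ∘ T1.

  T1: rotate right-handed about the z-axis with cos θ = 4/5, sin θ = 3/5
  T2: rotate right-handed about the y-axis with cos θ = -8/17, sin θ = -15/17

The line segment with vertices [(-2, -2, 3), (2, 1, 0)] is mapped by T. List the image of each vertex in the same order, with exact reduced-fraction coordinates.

image vertices: (-209/85, -14/5, -30/17), (-8/17, 2, 15/17)

T1 rotate right-handed about the z-axis with cos θ = 4/5, sin θ = 3/5: (-2, -2, 3) → (-2/5, -14/5, 3); (2, 1, 0) → (1, 2, 0)
T2 rotate right-handed about the y-axis with cos θ = -8/17, sin θ = -15/17: (-2/5, -14/5, 3) → (-209/85, -14/5, -30/17); (1, 2, 0) → (-8/17, 2, 15/17)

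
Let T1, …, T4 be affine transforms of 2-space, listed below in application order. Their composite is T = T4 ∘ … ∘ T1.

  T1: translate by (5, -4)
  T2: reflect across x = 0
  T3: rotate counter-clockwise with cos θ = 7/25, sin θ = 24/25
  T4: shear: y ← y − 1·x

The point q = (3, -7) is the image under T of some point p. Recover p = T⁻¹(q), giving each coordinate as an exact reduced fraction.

p = (-2, 0)

T1 = [1 0 5; 0 1 -4; 0 0 1]
T2·T1 = [-1 0 -5; 0 1 -4; 0 0 1]
T3·…·T1 = [-7/25 -24/25 61/25; -24/25 7/25 -148/25; 0 0 1]
T4·…·T1 = [-7/25 -24/25 61/25; -17/25 31/25 -209/25; 0 0 1]
det M = -1; M⁻¹ = [-31/25 -24/25 -5; -17/25 7/25 4; 0 0 1]
M⁻¹ · (3, -7)ᵀ = (-2, 0)ᵀ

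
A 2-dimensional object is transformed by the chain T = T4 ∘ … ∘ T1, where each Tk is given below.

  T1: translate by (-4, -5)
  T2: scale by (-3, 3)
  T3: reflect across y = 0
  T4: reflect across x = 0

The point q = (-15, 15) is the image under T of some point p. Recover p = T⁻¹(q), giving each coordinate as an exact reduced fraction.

p = (-1, 0)

T1 = [1 0 -4; 0 1 -5; 0 0 1]
T2·T1 = [-3 0 12; 0 3 -15; 0 0 1]
T3·…·T1 = [-3 0 12; 0 -3 15; 0 0 1]
T4·…·T1 = [3 0 -12; 0 -3 15; 0 0 1]
det M = -9; M⁻¹ = [1/3 0 4; 0 -1/3 5; 0 0 1]
M⁻¹ · (-15, 15)ᵀ = (-1, 0)ᵀ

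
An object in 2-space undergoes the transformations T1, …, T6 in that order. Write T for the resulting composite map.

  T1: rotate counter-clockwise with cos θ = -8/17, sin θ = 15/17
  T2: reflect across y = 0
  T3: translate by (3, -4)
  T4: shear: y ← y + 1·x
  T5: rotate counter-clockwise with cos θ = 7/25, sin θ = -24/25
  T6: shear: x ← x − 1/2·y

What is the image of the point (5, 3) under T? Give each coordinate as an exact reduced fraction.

T1 rotate counter-clockwise with cos θ = -8/17, sin θ = 15/17: (5, 3) → (-5, 3)
T2 reflect across y = 0: (-5, 3) → (-5, -3)
T3 translate by (3, -4): (-5, -3) → (-2, -7)
T4 shear: y ← y + 1·x: (-2, -7) → (-2, -9)
T5 rotate counter-clockwise with cos θ = 7/25, sin θ = -24/25: (-2, -9) → (-46/5, -3/5)
T6 shear: x ← x − 1/2·y: (-46/5, -3/5) → (-89/10, -3/5)

T(p) = (-89/10, -3/5)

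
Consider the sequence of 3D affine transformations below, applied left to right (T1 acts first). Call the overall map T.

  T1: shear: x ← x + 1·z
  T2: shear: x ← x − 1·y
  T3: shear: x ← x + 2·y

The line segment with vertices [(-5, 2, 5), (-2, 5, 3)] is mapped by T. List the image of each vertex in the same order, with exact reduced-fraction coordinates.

image vertices: (2, 2, 5), (6, 5, 3)

T1 shear: x ← x + 1·z: (-5, 2, 5) → (0, 2, 5); (-2, 5, 3) → (1, 5, 3)
T2 shear: x ← x − 1·y: (0, 2, 5) → (-2, 2, 5); (1, 5, 3) → (-4, 5, 3)
T3 shear: x ← x + 2·y: (-2, 2, 5) → (2, 2, 5); (-4, 5, 3) → (6, 5, 3)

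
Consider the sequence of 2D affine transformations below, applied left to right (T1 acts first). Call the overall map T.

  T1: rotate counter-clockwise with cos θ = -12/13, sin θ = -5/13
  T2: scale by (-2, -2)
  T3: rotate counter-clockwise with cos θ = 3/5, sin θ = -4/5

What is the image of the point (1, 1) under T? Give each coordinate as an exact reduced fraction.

T1 rotate counter-clockwise with cos θ = -12/13, sin θ = -5/13: (1, 1) → (-7/13, -17/13)
T2 scale by (-2, -2): (-7/13, -17/13) → (14/13, 34/13)
T3 rotate counter-clockwise with cos θ = 3/5, sin θ = -4/5: (14/13, 34/13) → (178/65, 46/65)

T(p) = (178/65, 46/65)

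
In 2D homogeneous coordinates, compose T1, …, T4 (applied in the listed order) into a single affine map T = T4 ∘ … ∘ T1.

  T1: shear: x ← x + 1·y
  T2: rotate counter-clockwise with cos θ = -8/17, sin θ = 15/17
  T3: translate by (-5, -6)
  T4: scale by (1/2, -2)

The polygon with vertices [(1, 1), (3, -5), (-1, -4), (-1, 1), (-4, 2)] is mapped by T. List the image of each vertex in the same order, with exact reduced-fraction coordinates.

image vertices: (-58/17, 160/17), (3/17, 184/17), (15/34, 290/17), (-50/17, 220/17), (-99/34, 296/17)

T1 shear: x ← x + 1·y: (1, 1) → (2, 1); (3, -5) → (-2, -5); (-1, -4) → (-5, -4); (-1, 1) → (0, 1); (-4, 2) → (-2, 2)
T2 rotate counter-clockwise with cos θ = -8/17, sin θ = 15/17: (2, 1) → (-31/17, 22/17); (-2, -5) → (91/17, 10/17); (-5, -4) → (100/17, -43/17); (0, 1) → (-15/17, -8/17); (-2, 2) → (-14/17, -46/17)
T3 translate by (-5, -6): (-31/17, 22/17) → (-116/17, -80/17); (91/17, 10/17) → (6/17, -92/17); (100/17, -43/17) → (15/17, -145/17); (-15/17, -8/17) → (-100/17, -110/17); (-14/17, -46/17) → (-99/17, -148/17)
T4 scale by (1/2, -2): (-116/17, -80/17) → (-58/17, 160/17); (6/17, -92/17) → (3/17, 184/17); (15/17, -145/17) → (15/34, 290/17); (-100/17, -110/17) → (-50/17, 220/17); (-99/17, -148/17) → (-99/34, 296/17)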